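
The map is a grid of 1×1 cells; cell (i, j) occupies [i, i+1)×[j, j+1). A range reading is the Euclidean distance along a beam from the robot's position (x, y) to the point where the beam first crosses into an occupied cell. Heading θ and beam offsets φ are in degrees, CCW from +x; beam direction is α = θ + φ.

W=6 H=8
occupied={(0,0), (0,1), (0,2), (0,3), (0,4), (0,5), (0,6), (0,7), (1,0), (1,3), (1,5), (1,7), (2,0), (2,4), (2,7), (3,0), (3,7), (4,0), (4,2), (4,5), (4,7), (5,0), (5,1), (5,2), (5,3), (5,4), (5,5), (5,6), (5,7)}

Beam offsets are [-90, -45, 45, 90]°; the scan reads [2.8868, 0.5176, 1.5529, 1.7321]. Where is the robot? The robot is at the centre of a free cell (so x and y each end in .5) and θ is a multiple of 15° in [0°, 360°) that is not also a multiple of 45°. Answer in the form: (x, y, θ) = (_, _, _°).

(x, y, θ) = (3.5, 5.5, 30°)

Candidates: 19 free-cell centres × 16 headings = 304 poses. Raycast each; keep the one whose scan matches to 4 dp.
  (2.5, 6.5, 300°): beam 1 = 1.0000 ≠ 2.8868 ✗
  (2.5, 1.5, 210°): beam 1 = 1.7321 ≠ 2.8868 ✗
  (4.5, 4.5, 165°): beam 1 = 0.5176 ≠ 2.8868 ✗
  (1.5, 4.5, 330°): beam 1 = 0.5774 ≠ 2.8868 ✗
  (3.5, 3.5, 240°): beam 1 = 1.0000 ≠ 2.8868 ✗
  …
  (3.5, 5.5, 30°): r_1=2.8868, r_2=0.5176, r_3=1.5529, r_4=1.7321 — all match ✓
Unique over the lattice → pose = (3.5, 5.5, 30°).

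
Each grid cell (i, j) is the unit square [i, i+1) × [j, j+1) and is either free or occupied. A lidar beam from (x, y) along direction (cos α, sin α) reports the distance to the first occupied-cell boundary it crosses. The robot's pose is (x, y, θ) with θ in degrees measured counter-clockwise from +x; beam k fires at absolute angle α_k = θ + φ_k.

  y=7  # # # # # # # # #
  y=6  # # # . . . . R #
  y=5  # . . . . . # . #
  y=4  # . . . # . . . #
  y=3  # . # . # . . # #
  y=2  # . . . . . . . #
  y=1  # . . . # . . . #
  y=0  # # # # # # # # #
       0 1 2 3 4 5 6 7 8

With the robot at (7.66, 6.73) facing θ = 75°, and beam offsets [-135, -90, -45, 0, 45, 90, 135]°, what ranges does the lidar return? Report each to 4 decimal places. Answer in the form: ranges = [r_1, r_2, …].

ranges = [0.6800, 0.3520, 0.3926, 0.2795, 0.3118, 1.0432, 1.4600]

beam 1: φ=-135°, α=300°
  dir = (cos 300°, sin 300°) = (0.5000, -0.8660); from cell (7,6)
  next x-line at t=0.6800, next y-line at t=0.8429; Δt_x=2.0000, Δt_y=1.1547
    x: enter (8,6) at t=0.6800 ← occupied
  → r_1 = 0.6800
beam 2: φ=-90°, α=345°
  dir = (cos 345°, sin 345°) = (0.9659, -0.2588); from cell (7,6)
  next x-line at t=0.3520, next y-line at t=2.8205; Δt_x=1.0353, Δt_y=3.8637
    x: enter (8,6) at t=0.3520 ← occupied
  → r_2 = 0.3520
beam 3: φ=-45°, α=30°
  dir = (cos 30°, sin 30°) = (0.8660, 0.5000); from cell (7,6)
  next x-line at t=0.3926, next y-line at t=0.5400; Δt_x=1.1547, Δt_y=2.0000
    x: enter (8,6) at t=0.3926 ← occupied
  → r_3 = 0.3926
beam 4: φ=0°, α=75°
  dir = (cos 75°, sin 75°) = (0.2588, 0.9659); from cell (7,6)
  next x-line at t=1.3137, next y-line at t=0.2795; Δt_x=3.8637, Δt_y=1.0353
    y: enter (7,7) at t=0.2795 ← occupied
  → r_4 = 0.2795
beam 5: φ=45°, α=120°
  dir = (cos 120°, sin 120°) = (-0.5000, 0.8660); from cell (7,6)
  next x-line at t=1.3200, next y-line at t=0.3118; Δt_x=2.0000, Δt_y=1.1547
    y: enter (7,7) at t=0.3118 ← occupied
  → r_5 = 0.3118
beam 6: φ=90°, α=165°
  dir = (cos 165°, sin 165°) = (-0.9659, 0.2588); from cell (7,6)
  next x-line at t=0.6833, next y-line at t=1.0432; Δt_x=1.0353, Δt_y=3.8637
    x: enter (6,6) at t=0.6833
    y: enter (6,7) at t=1.0432 ← occupied
  → r_6 = 1.0432
beam 7: φ=135°, α=210°
  dir = (cos 210°, sin 210°) = (-0.8660, -0.5000); from cell (7,6)
  next x-line at t=0.7621, next y-line at t=1.4600; Δt_x=1.1547, Δt_y=2.0000
    x: enter (6,6) at t=0.7621
    y: enter (6,5) at t=1.4600 ← occupied
  → r_7 = 1.4600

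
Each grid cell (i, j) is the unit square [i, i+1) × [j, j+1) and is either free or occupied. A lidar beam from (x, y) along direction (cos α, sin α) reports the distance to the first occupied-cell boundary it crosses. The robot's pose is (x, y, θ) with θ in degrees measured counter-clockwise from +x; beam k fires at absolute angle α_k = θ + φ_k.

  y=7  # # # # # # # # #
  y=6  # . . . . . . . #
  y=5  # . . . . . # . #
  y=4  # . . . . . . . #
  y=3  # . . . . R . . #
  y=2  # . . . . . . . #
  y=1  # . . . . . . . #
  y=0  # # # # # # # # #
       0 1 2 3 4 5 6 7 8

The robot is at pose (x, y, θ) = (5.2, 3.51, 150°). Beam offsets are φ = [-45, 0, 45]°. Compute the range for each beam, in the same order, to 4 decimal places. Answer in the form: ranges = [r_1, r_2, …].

beam 1: φ=-45°, α=105°
  direction (-0.2588, 0.9659); cell (5,3); t to first gridline: x 0.7727, y 0.5073 (then +3.8637 / +1.0353)
    (5,4) via y @ 0.5073
    (4,4) via x @ 0.7727
    (4,5) via y @ 1.5426
    (4,6) via y @ 2.5778
    (4,7) via y @ 3.6131  # hit
  → r_1 = 3.6131
beam 2: φ=0°, α=150°
  direction (-0.8660, 0.5000); cell (5,3); t to first gridline: x 0.2309, y 0.9800 (then +1.1547 / +2.0000)
    (4,3) via x @ 0.2309
    (4,4) via y @ 0.9800
    (3,4) via x @ 1.3856
    (2,4) via x @ 2.5403
    (2,5) via y @ 2.9800
    (1,5) via x @ 3.6950
    (0,5) via x @ 4.8497  # hit
  → r_2 = 4.8497
beam 3: φ=45°, α=195°
  direction (-0.9659, -0.2588); cell (5,3); t to first gridline: x 0.2071, y 1.9705 (then +1.0353 / +3.8637)
    (4,3) via x @ 0.2071
    (3,3) via x @ 1.2423
    (3,2) via y @ 1.9705
    (2,2) via x @ 2.2776
    (1,2) via x @ 3.3129
    (0,2) via x @ 4.3482  # hit
  → r_3 = 4.3482

ranges = [3.6131, 4.8497, 4.3482]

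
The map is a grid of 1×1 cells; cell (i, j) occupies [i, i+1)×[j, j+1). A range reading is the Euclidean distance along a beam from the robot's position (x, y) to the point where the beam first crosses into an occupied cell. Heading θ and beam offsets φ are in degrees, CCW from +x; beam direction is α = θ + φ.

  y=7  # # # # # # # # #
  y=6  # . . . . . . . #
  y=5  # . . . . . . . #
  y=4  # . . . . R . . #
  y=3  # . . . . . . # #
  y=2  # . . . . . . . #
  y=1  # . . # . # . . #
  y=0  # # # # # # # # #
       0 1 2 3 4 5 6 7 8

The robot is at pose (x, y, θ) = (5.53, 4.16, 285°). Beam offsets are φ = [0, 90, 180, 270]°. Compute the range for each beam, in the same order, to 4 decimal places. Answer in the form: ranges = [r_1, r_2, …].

beam 1: φ=0°, α=285°
  dir = (cos 285°, sin 285°) = (0.2588, -0.9659); from cell (5,4)
  next x-line at t=1.8159, next y-line at t=0.1656; Δt_x=3.8637, Δt_y=1.0353
    y: enter (5,3) at t=0.1656
    y: enter (5,2) at t=1.2009
    x: enter (6,2) at t=1.8159
    y: enter (6,1) at t=2.2362
    y: enter (6,0) at t=3.2715 ← occupied
  → r_1 = 3.2715
beam 2: φ=90°, α=15°
  dir = (cos 15°, sin 15°) = (0.9659, 0.2588); from cell (5,4)
  next x-line at t=0.4866, next y-line at t=3.2455; Δt_x=1.0353, Δt_y=3.8637
    x: enter (6,4) at t=0.4866
    x: enter (7,4) at t=1.5219
    x: enter (8,4) at t=2.5571 ← occupied
  → r_2 = 2.5571
beam 3: φ=180°, α=105°
  dir = (cos 105°, sin 105°) = (-0.2588, 0.9659); from cell (5,4)
  next x-line at t=2.0478, next y-line at t=0.8696; Δt_x=3.8637, Δt_y=1.0353
    y: enter (5,5) at t=0.8696
    y: enter (5,6) at t=1.9049
    x: enter (4,6) at t=2.0478
    y: enter (4,7) at t=2.9402 ← occupied
  → r_3 = 2.9402
beam 4: φ=270°, α=195°
  dir = (cos 195°, sin 195°) = (-0.9659, -0.2588); from cell (5,4)
  next x-line at t=0.5487, next y-line at t=0.6182; Δt_x=1.0353, Δt_y=3.8637
    x: enter (4,4) at t=0.5487
    y: enter (4,3) at t=0.6182
    x: enter (3,3) at t=1.5840
    x: enter (2,3) at t=2.6192
    x: enter (1,3) at t=3.6545
    y: enter (1,2) at t=4.4819
    x: enter (0,2) at t=4.6898 ← occupied
  → r_4 = 4.6898

ranges = [3.2715, 2.5571, 2.9402, 4.6898]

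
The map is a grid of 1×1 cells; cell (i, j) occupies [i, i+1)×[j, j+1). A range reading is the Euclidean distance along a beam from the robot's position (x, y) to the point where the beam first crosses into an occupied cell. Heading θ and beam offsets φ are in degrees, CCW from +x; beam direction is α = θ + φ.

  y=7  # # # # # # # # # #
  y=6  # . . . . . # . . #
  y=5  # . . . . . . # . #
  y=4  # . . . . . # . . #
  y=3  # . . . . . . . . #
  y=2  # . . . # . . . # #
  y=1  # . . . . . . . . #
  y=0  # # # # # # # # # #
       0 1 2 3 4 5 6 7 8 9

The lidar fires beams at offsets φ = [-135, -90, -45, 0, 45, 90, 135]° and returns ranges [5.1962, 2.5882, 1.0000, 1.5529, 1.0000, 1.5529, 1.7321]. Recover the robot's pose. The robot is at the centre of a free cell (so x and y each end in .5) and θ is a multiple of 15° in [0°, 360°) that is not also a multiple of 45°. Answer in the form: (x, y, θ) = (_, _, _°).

(x, y, θ) = (5.5, 5.5, 345°)

The pose lattice has 43·16 = 688 candidates. Test each by forward raycasting.
  (3.5, 5.5, 150°): beam 1 = 2.5882 ≠ 5.1962 ✗
  (6.5, 2.5, 165°): beam 1 = 2.8868 ≠ 5.1962 ✗
  (2.5, 2.5, 240°): beam 1 = 4.6587 ≠ 5.1962 ✗
  …
  (5.5, 5.5, 345°): r_1=5.1962, r_2=2.5882, r_3=1.0000, r_4=1.5529, r_5=1.0000, r_6=1.5529, r_7=1.7321 — all match ✓
No second candidate reproduces the full scan.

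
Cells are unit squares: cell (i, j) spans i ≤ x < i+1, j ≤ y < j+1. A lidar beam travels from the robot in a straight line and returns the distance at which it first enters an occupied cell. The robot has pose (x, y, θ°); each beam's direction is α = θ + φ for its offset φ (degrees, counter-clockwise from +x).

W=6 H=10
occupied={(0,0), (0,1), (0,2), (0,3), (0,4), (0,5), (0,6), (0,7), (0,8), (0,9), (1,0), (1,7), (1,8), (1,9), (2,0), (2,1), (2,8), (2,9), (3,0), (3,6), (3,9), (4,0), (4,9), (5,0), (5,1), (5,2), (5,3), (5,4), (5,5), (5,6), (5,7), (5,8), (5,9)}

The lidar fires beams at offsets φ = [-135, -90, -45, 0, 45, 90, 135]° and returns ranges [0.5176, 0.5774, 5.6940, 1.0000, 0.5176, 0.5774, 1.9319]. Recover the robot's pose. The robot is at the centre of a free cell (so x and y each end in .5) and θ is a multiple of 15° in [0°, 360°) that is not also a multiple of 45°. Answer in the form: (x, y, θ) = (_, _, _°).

(x, y, θ) = (4.5, 6.5, 300°)

Candidates: 27 free-cell centres × 16 headings = 432 poses. Raycast each; keep the one whose scan matches to 4 dp.
  (2.5, 3.5, 60°): beam 1 = 1.5529 ≠ 0.5176 ✗
  (4.5, 5.5, 285°): beam 1 = 1.0000 ≠ 0.5176 ✗
  (1.5, 6.5, 255°): beam 1 = 0.5774 ≠ 0.5176 ✗
  (3.5, 8.5, 120°): beam 1 = 1.5529 ≠ 0.5176 ✗
  (4.5, 5.5, 105°): beam 1 = 0.5774 ≠ 0.5176 ✗
  …
  (4.5, 6.5, 300°): r_1=0.5176, r_2=0.5774, r_3=5.6940, r_4=1.0000, r_5=0.5176, r_6=0.5774, r_7=1.9319 — all match ✓
No second candidate reproduces the full scan.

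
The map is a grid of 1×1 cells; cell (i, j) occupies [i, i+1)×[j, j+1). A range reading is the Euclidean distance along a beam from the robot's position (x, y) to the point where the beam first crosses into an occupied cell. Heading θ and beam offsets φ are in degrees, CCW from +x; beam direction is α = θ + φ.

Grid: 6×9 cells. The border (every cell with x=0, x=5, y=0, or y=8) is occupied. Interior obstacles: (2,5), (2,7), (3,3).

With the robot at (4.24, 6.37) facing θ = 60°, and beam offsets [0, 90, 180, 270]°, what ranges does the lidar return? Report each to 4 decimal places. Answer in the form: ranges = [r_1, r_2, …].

ranges = [1.5200, 1.4318, 6.2007, 0.8776]

beam 1: φ=0°, α=60°
  dir = (cos 60°, sin 60°) = (0.5000, 0.8660); from cell (4,6)
  next x-line at t=1.5200, next y-line at t=0.7275; Δt_x=2.0000, Δt_y=1.1547
    y: enter (4,7) at t=0.7275
    x: enter (5,7) at t=1.5200 ← occupied
  → r_1 = 1.5200
beam 2: φ=90°, α=150°
  dir = (cos 150°, sin 150°) = (-0.8660, 0.5000); from cell (4,6)
  next x-line at t=0.2771, next y-line at t=1.2600; Δt_x=1.1547, Δt_y=2.0000
    x: enter (3,6) at t=0.2771
    y: enter (3,7) at t=1.2600
    x: enter (2,7) at t=1.4318 ← occupied
  → r_2 = 1.4318
beam 3: φ=180°, α=240°
  dir = (cos 240°, sin 240°) = (-0.5000, -0.8660); from cell (4,6)
  next x-line at t=0.4800, next y-line at t=0.4272; Δt_x=2.0000, Δt_y=1.1547
    y: enter (4,5) at t=0.4272
    x: enter (3,5) at t=0.4800
    y: enter (3,4) at t=1.5819
    x: enter (2,4) at t=2.4800
    y: enter (2,3) at t=2.7366
    y: enter (2,2) at t=3.8913
    x: enter (1,2) at t=4.4800
    y: enter (1,1) at t=5.0460
    y: enter (1,0) at t=6.2007 ← occupied
  → r_3 = 6.2007
beam 4: φ=270°, α=330°
  dir = (cos 330°, sin 330°) = (0.8660, -0.5000); from cell (4,6)
  next x-line at t=0.8776, next y-line at t=0.7400; Δt_x=1.1547, Δt_y=2.0000
    y: enter (4,5) at t=0.7400
    x: enter (5,5) at t=0.8776 ← occupied
  → r_4 = 0.8776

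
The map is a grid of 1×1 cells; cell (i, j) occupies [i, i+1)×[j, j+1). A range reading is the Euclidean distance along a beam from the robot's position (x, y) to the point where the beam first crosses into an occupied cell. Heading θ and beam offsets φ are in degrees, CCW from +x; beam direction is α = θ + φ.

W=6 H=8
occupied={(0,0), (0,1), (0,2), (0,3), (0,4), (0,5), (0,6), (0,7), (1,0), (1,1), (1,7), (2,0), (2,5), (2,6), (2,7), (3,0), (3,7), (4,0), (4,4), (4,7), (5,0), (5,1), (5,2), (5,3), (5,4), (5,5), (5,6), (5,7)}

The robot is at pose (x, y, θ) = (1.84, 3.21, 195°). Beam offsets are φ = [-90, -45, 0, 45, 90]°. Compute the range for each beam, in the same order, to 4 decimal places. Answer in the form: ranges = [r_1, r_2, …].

ranges = [3.2455, 0.9699, 0.8696, 1.3972, 2.2880]

beam 1: φ=-90°, α=105°
  cosα=-0.2588 sinα=0.9659 | (1,3) | tMaxX 3.2455 tMaxY 0.8179 | tΔX 3.8637 tΔY 1.0353
    t=0.8179 [y] (1,4)
    t=1.8531 [y] (1,5)
    t=2.8884 [y] (1,6)
    t=3.2455 [x] (0,6) — stop
  → r_1 = 3.2455
beam 2: φ=-45°, α=150°
  cosα=-0.8660 sinα=0.5000 | (1,3) | tMaxX 0.9699 tMaxY 1.5800 | tΔX 1.1547 tΔY 2.0000
    t=0.9699 [x] (0,3) — stop
  → r_2 = 0.9699
beam 3: φ=0°, α=195°
  cosα=-0.9659 sinα=-0.2588 | (1,3) | tMaxX 0.8696 tMaxY 0.8114 | tΔX 1.0353 tΔY 3.8637
    t=0.8114 [y] (1,2)
    t=0.8696 [x] (0,2) — stop
  → r_3 = 0.8696
beam 4: φ=45°, α=240°
  cosα=-0.5000 sinα=-0.8660 | (1,3) | tMaxX 1.6800 tMaxY 0.2425 | tΔX 2.0000 tΔY 1.1547
    t=0.2425 [y] (1,2)
    t=1.3972 [y] (1,1) — stop
  → r_4 = 1.3972
beam 5: φ=90°, α=285°
  cosα=0.2588 sinα=-0.9659 | (1,3) | tMaxX 0.6182 tMaxY 0.2174 | tΔX 3.8637 tΔY 1.0353
    t=0.2174 [y] (1,2)
    t=0.6182 [x] (2,2)
    t=1.2527 [y] (2,1)
    t=2.2880 [y] (2,0) — stop
  → r_5 = 2.2880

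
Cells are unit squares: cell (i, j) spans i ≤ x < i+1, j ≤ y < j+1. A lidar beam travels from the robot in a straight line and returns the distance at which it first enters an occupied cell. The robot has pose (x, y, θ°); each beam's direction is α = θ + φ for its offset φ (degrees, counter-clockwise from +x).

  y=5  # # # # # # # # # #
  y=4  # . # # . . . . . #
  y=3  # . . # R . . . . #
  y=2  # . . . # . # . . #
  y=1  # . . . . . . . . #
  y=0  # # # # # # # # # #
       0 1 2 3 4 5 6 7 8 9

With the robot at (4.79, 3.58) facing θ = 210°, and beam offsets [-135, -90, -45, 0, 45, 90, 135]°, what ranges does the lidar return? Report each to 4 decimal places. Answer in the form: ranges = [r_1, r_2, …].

beam 1: φ=-135°, α=75°
  d=(0.2588,0.9659)  start (4,3)  tX=0.8114 tY=0.4348  stride 1/|dx|=3.8637 1/|dy|=1.0353
    cross y-line → (4,4), t=0.4348
    cross x-line → (5,4), t=0.8114
    cross y-line → (5,5), t=1.4701 (wall)
  → r_1 = 1.4701
beam 2: φ=-90°, α=120°
  d=(-0.5000,0.8660)  start (4,3)  tX=1.5800 tY=0.4850  stride 1/|dx|=2.0000 1/|dy|=1.1547
    cross y-line → (4,4), t=0.4850
    cross x-line → (3,4), t=1.5800 (wall)
  → r_2 = 1.5800
beam 3: φ=-45°, α=165°
  d=(-0.9659,0.2588)  start (4,3)  tX=0.8179 tY=1.6228  stride 1/|dx|=1.0353 1/|dy|=3.8637
    cross x-line → (3,3), t=0.8179 (wall)
  → r_3 = 0.8179
beam 4: φ=0°, α=210°
  d=(-0.8660,-0.5000)  start (4,3)  tX=0.9122 tY=1.1600  stride 1/|dx|=1.1547 1/|dy|=2.0000
    cross x-line → (3,3), t=0.9122 (wall)
  → r_4 = 0.9122
beam 5: φ=45°, α=255°
  d=(-0.2588,-0.9659)  start (4,3)  tX=3.0523 tY=0.6005  stride 1/|dx|=3.8637 1/|dy|=1.0353
    cross y-line → (4,2), t=0.6005 (wall)
  → r_5 = 0.6005
beam 6: φ=90°, α=300°
  d=(0.5000,-0.8660)  start (4,3)  tX=0.4200 tY=0.6697  stride 1/|dx|=2.0000 1/|dy|=1.1547
    cross x-line → (5,3), t=0.4200
    cross y-line → (5,2), t=0.6697
    cross y-line → (5,1), t=1.8244
    cross x-line → (6,1), t=2.4200
    cross y-line → (6,0), t=2.9791 (wall)
  → r_6 = 2.9791
beam 7: φ=135°, α=345°
  d=(0.9659,-0.2588)  start (4,3)  tX=0.2174 tY=2.2409  stride 1/|dx|=1.0353 1/|dy|=3.8637
    cross x-line → (5,3), t=0.2174
    cross x-line → (6,3), t=1.2527
    cross y-line → (6,2), t=2.2409 (wall)
  → r_7 = 2.2409

ranges = [1.4701, 1.5800, 0.8179, 0.9122, 0.6005, 2.9791, 2.2409]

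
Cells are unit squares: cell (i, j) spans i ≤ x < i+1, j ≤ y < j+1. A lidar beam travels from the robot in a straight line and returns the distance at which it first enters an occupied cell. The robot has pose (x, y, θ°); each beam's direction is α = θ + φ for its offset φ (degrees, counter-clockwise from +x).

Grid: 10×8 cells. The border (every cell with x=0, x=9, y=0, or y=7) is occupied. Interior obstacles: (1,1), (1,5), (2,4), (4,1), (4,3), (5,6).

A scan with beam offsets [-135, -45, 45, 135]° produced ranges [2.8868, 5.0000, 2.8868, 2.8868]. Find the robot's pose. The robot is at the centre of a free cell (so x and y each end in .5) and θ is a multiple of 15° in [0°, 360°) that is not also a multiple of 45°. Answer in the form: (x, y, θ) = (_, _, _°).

Candidates: 42 free-cell centres × 16 headings = 672 poses. Raycast each; keep the one whose scan matches to 4 dp.
  (4.5, 4.5, 345°): beam 1 = 4.0415 ≠ 2.8868 ✗
  (8.5, 2.5, 255°): beam 1 = 5.0000 ≠ 2.8868 ✗
  (8.5, 2.5, 15°): beam 1 = 1.7321 ≠ 2.8868 ✗
  …
  (6.5, 3.5, 255°): r_1=2.8868, r_2=5.0000, r_3=2.8868, r_4=2.8868 — all match ✓
Only this pose fits every beam.

(x, y, θ) = (6.5, 3.5, 255°)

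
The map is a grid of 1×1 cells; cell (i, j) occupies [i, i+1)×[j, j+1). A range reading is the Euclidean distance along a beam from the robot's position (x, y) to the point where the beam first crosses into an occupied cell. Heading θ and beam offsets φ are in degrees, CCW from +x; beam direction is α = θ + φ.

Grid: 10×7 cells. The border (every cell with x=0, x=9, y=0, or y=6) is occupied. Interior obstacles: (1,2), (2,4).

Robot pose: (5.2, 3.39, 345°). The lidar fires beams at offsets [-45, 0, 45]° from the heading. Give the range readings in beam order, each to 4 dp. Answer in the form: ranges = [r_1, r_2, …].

ranges = [2.7597, 3.9340, 4.3879]

beam 1: φ=-45°, α=300°
  dir = (cos 300°, sin 300°) = (0.5000, -0.8660); from cell (5,3)
  next x-line at t=1.6000, next y-line at t=0.4503; Δt_x=2.0000, Δt_y=1.1547
    y: enter (5,2) at t=0.4503
    x: enter (6,2) at t=1.6000
    y: enter (6,1) at t=1.6050
    y: enter (6,0) at t=2.7597 ← occupied
  → r_1 = 2.7597
beam 2: φ=0°, α=345°
  dir = (cos 345°, sin 345°) = (0.9659, -0.2588); from cell (5,3)
  next x-line at t=0.8282, next y-line at t=1.5068; Δt_x=1.0353, Δt_y=3.8637
    x: enter (6,3) at t=0.8282
    y: enter (6,2) at t=1.5068
    x: enter (7,2) at t=1.8635
    x: enter (8,2) at t=2.8988
    x: enter (9,2) at t=3.9340 ← occupied
  → r_2 = 3.9340
beam 3: φ=45°, α=30°
  dir = (cos 30°, sin 30°) = (0.8660, 0.5000); from cell (5,3)
  next x-line at t=0.9238, next y-line at t=1.2200; Δt_x=1.1547, Δt_y=2.0000
    x: enter (6,3) at t=0.9238
    y: enter (6,4) at t=1.2200
    x: enter (7,4) at t=2.0785
    y: enter (7,5) at t=3.2200
    x: enter (8,5) at t=3.2332
    x: enter (9,5) at t=4.3879 ← occupied
  → r_3 = 4.3879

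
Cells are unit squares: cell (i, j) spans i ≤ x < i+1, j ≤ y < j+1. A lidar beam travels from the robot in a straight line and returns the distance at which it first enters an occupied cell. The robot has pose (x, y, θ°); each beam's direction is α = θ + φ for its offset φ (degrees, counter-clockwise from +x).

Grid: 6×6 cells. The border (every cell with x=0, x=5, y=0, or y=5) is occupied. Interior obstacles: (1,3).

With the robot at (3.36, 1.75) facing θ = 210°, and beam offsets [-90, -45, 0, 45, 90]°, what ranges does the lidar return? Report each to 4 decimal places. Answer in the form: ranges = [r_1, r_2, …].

ranges = [3.7528, 2.4433, 1.5000, 0.7765, 0.8660]

beam 1: φ=-90°, α=120°
  cosα=-0.5000 sinα=0.8660 | (3,1) | tMaxX 0.7200 tMaxY 0.2887 | tΔX 2.0000 tΔY 1.1547
    t=0.2887 [y] (3,2)
    t=0.7200 [x] (2,2)
    t=1.4434 [y] (2,3)
    t=2.5981 [y] (2,4)
    t=2.7200 [x] (1,4)
    t=3.7528 [y] (1,5) — stop
  → r_1 = 3.7528
beam 2: φ=-45°, α=165°
  cosα=-0.9659 sinα=0.2588 | (3,1) | tMaxX 0.3727 tMaxY 0.9659 | tΔX 1.0353 tΔY 3.8637
    t=0.3727 [x] (2,1)
    t=0.9659 [y] (2,2)
    t=1.4080 [x] (1,2)
    t=2.4433 [x] (0,2) — stop
  → r_2 = 2.4433
beam 3: φ=0°, α=210°
  cosα=-0.8660 sinα=-0.5000 | (3,1) | tMaxX 0.4157 tMaxY 1.5000 | tΔX 1.1547 tΔY 2.0000
    t=0.4157 [x] (2,1)
    t=1.5000 [y] (2,0) — stop
  → r_3 = 1.5000
beam 4: φ=45°, α=255°
  cosα=-0.2588 sinα=-0.9659 | (3,1) | tMaxX 1.3909 tMaxY 0.7765 | tΔX 3.8637 tΔY 1.0353
    t=0.7765 [y] (3,0) — stop
  → r_4 = 0.7765
beam 5: φ=90°, α=300°
  cosα=0.5000 sinα=-0.8660 | (3,1) | tMaxX 1.2800 tMaxY 0.8660 | tΔX 2.0000 tΔY 1.1547
    t=0.8660 [y] (3,0) — stop
  → r_5 = 0.8660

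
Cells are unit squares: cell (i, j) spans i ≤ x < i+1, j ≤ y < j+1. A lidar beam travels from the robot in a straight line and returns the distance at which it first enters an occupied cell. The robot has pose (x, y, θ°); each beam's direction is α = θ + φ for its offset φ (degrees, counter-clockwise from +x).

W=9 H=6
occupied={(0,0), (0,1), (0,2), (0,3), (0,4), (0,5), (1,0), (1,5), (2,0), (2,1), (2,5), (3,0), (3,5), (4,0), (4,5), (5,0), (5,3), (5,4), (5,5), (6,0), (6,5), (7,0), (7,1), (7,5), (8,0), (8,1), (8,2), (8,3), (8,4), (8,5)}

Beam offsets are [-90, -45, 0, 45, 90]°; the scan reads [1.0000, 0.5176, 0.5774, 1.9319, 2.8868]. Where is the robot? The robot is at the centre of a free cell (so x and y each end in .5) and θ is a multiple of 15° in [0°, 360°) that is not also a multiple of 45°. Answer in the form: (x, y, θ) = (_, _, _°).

Enumerate (i+0.5, j+0.5, θ) over the 24 free cells and 16 admissible headings. For each, cast all 5 beams and compare to the given ranges.
  (6.5, 1.5, 30°): beam 1 = 0.5774 ≠ 1.0000 ✗
  (7.5, 3.5, 60°): beam 1 = 0.5774 ≠ 1.0000 ✗
  (1.5, 3.5, 210°): beam 5 = 1.7321 ≠ 2.8868 ✗
  …
  (3.5, 4.5, 120°): r_1=1.0000, r_2=0.5176, r_3=0.5774, r_4=1.9319, r_5=2.8868 — all match ✓
Unique over the lattice → pose = (3.5, 4.5, 120°).

(x, y, θ) = (3.5, 4.5, 120°)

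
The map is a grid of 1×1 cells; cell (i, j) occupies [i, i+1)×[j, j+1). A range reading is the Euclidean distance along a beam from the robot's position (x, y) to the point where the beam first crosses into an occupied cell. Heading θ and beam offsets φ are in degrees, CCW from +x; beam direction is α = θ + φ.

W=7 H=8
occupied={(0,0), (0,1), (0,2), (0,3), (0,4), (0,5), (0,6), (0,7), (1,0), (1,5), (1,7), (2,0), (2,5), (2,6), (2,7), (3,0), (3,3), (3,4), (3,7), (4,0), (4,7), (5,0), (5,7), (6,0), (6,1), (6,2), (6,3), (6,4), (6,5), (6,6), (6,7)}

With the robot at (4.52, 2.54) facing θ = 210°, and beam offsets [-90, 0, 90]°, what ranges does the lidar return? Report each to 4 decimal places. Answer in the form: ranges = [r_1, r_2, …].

beam 1: φ=-90°, α=120°
  direction (-0.5000, 0.8660); cell (4,2); t to first gridline: x 1.0400, y 0.5312 (then +2.0000 / +1.1547)
    (4,3) via y @ 0.5312
    (3,3) via x @ 1.0400  # hit
  → r_1 = 1.0400
beam 2: φ=0°, α=210°
  direction (-0.8660, -0.5000); cell (4,2); t to first gridline: x 0.6004, y 1.0800 (then +1.1547 / +2.0000)
    (3,2) via x @ 0.6004
    (3,1) via y @ 1.0800
    (2,1) via x @ 1.7551
    (1,1) via x @ 2.9098
    (1,0) via y @ 3.0800  # hit
  → r_2 = 3.0800
beam 3: φ=90°, α=300°
  direction (0.5000, -0.8660); cell (4,2); t to first gridline: x 0.9600, y 0.6235 (then +2.0000 / +1.1547)
    (4,1) via y @ 0.6235
    (5,1) via x @ 0.9600
    (5,0) via y @ 1.7782  # hit
  → r_3 = 1.7782

ranges = [1.0400, 3.0800, 1.7782]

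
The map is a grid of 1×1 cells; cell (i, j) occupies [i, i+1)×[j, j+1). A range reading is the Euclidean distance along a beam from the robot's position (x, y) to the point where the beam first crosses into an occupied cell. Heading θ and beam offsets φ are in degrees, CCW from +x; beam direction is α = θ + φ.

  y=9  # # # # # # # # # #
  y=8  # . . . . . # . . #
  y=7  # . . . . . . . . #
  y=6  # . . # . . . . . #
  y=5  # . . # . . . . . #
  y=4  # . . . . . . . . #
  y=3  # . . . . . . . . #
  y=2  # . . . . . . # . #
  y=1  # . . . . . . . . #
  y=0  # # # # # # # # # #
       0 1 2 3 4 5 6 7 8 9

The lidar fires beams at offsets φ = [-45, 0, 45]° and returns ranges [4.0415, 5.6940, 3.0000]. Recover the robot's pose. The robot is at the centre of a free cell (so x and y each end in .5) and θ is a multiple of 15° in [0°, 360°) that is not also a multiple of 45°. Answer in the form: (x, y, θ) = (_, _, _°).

The pose lattice has 60·16 = 960 candidates. Test each by forward raycasting.
  (6.5, 5.5, 105°): beam 2 = 3.6235 ≠ 5.6940 ✗
  (3.5, 4.5, 75°): beam 1 = 6.3509 ≠ 4.0415 ✗
  (7.5, 7.5, 30°): beam 1 = 1.5529 ≠ 4.0415 ✗
  …
  (5.5, 2.5, 75°): r_1=4.0415, r_2=5.6940, r_3=3.0000 — all match ✓
No second candidate reproduces the full scan.

(x, y, θ) = (5.5, 2.5, 75°)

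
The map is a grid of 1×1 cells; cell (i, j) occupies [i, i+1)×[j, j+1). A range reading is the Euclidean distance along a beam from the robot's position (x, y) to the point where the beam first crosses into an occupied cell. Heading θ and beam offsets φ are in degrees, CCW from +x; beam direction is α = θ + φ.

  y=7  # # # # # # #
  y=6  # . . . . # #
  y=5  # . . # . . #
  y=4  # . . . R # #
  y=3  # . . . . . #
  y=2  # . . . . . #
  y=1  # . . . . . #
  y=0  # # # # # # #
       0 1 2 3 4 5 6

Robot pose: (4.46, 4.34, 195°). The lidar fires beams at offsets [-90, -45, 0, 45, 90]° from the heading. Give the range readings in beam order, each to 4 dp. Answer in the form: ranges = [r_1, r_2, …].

beam 1: φ=-90°, α=105°
  dir = (cos 105°, sin 105°) = (-0.2588, 0.9659); from cell (4,4)
  next x-line at t=1.7773, next y-line at t=0.6833; Δt_x=3.8637, Δt_y=1.0353
    y: enter (4,5) at t=0.6833
    y: enter (4,6) at t=1.7186
    x: enter (3,6) at t=1.7773
    y: enter (3,7) at t=2.7538 ← occupied
  → r_1 = 2.7538
beam 2: φ=-45°, α=150°
  dir = (cos 150°, sin 150°) = (-0.8660, 0.5000); from cell (4,4)
  next x-line at t=0.5312, next y-line at t=1.3200; Δt_x=1.1547, Δt_y=2.0000
    x: enter (3,4) at t=0.5312
    y: enter (3,5) at t=1.3200 ← occupied
  → r_2 = 1.3200
beam 3: φ=0°, α=195°
  dir = (cos 195°, sin 195°) = (-0.9659, -0.2588); from cell (4,4)
  next x-line at t=0.4762, next y-line at t=1.3137; Δt_x=1.0353, Δt_y=3.8637
    x: enter (3,4) at t=0.4762
    y: enter (3,3) at t=1.3137
    x: enter (2,3) at t=1.5115
    x: enter (1,3) at t=2.5468
    x: enter (0,3) at t=3.5821 ← occupied
  → r_3 = 3.5821
beam 4: φ=45°, α=240°
  dir = (cos 240°, sin 240°) = (-0.5000, -0.8660); from cell (4,4)
  next x-line at t=0.9200, next y-line at t=0.3926; Δt_x=2.0000, Δt_y=1.1547
    y: enter (4,3) at t=0.3926
    x: enter (3,3) at t=0.9200
    y: enter (3,2) at t=1.5473
    y: enter (3,1) at t=2.7020
    x: enter (2,1) at t=2.9200
    y: enter (2,0) at t=3.8567 ← occupied
  → r_4 = 3.8567
beam 5: φ=90°, α=285°
  dir = (cos 285°, sin 285°) = (0.2588, -0.9659); from cell (4,4)
  next x-line at t=2.0864, next y-line at t=0.3520; Δt_x=3.8637, Δt_y=1.0353
    y: enter (4,3) at t=0.3520
    y: enter (4,2) at t=1.3873
    x: enter (5,2) at t=2.0864
    y: enter (5,1) at t=2.4225
    y: enter (5,0) at t=3.4578 ← occupied
  → r_5 = 3.4578

ranges = [2.7538, 1.3200, 3.5821, 3.8567, 3.4578]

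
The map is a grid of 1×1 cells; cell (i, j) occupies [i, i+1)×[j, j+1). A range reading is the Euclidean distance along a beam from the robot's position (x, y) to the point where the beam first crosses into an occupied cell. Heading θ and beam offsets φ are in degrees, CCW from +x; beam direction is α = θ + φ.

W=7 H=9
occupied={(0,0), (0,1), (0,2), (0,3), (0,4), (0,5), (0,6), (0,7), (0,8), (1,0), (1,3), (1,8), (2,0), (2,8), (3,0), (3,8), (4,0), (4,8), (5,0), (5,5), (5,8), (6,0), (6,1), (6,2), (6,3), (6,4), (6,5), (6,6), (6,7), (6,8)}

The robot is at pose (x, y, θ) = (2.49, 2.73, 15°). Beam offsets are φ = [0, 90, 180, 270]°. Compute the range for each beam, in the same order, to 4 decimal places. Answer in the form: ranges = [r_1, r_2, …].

ranges = [3.6338, 5.4559, 1.5426, 1.7910]

beam 1: φ=0°, α=15°
  d=(0.9659,0.2588)  start (2,2)  tX=0.5280 tY=1.0432  stride 1/|dx|=1.0353 1/|dy|=3.8637
    cross x-line → (3,2), t=0.5280
    cross y-line → (3,3), t=1.0432
    cross x-line → (4,3), t=1.5633
    cross x-line → (5,3), t=2.5985
    cross x-line → (6,3), t=3.6338 (wall)
  → r_1 = 3.6338
beam 2: φ=90°, α=105°
  d=(-0.2588,0.9659)  start (2,2)  tX=1.8932 tY=0.2795  stride 1/|dx|=3.8637 1/|dy|=1.0353
    cross y-line → (2,3), t=0.2795
    cross y-line → (2,4), t=1.3148
    cross x-line → (1,4), t=1.8932
    cross y-line → (1,5), t=2.3501
    cross y-line → (1,6), t=3.3854
    cross y-line → (1,7), t=4.4206
    cross y-line → (1,8), t=5.4559 (wall)
  → r_2 = 5.4559
beam 3: φ=180°, α=195°
  d=(-0.9659,-0.2588)  start (2,2)  tX=0.5073 tY=2.8205  stride 1/|dx|=1.0353 1/|dy|=3.8637
    cross x-line → (1,2), t=0.5073
    cross x-line → (0,2), t=1.5426 (wall)
  → r_3 = 1.5426
beam 4: φ=270°, α=285°
  d=(0.2588,-0.9659)  start (2,2)  tX=1.9705 tY=0.7558  stride 1/|dx|=3.8637 1/|dy|=1.0353
    cross y-line → (2,1), t=0.7558
    cross y-line → (2,0), t=1.7910 (wall)
  → r_4 = 1.7910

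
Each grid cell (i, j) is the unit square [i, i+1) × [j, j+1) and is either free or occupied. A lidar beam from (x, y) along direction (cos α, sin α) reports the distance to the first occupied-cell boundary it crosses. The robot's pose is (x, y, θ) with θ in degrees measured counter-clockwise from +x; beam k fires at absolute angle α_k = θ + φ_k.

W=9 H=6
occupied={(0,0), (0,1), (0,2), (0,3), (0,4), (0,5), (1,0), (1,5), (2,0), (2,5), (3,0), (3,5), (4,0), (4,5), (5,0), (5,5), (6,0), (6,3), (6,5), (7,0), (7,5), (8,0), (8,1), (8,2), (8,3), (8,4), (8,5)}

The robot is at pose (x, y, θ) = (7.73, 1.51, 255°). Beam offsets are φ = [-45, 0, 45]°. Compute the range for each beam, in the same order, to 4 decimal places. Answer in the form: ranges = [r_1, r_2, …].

beam 1: φ=-45°, α=210°
  cosα=-0.8660 sinα=-0.5000 | (7,1) | tMaxX 0.8429 tMaxY 1.0200 | tΔX 1.1547 tΔY 2.0000
    t=0.8429 [x] (6,1)
    t=1.0200 [y] (6,0) — stop
  → r_1 = 1.0200
beam 2: φ=0°, α=255°
  cosα=-0.2588 sinα=-0.9659 | (7,1) | tMaxX 2.8205 tMaxY 0.5280 | tΔX 3.8637 tΔY 1.0353
    t=0.5280 [y] (7,0) — stop
  → r_2 = 0.5280
beam 3: φ=45°, α=300°
  cosα=0.5000 sinα=-0.8660 | (7,1) | tMaxX 0.5400 tMaxY 0.5889 | tΔX 2.0000 tΔY 1.1547
    t=0.5400 [x] (8,1) — stop
  → r_3 = 0.5400

ranges = [1.0200, 0.5280, 0.5400]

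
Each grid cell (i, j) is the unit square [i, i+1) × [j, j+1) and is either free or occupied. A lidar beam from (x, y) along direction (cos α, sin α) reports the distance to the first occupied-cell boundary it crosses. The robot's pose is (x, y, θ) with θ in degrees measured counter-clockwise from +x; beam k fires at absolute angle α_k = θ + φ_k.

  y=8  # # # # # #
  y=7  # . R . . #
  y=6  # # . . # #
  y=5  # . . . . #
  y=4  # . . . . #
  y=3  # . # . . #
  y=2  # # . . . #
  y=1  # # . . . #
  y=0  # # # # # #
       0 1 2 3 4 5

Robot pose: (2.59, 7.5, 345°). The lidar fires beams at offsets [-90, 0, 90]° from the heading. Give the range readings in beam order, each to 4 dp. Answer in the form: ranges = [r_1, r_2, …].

beam 1: φ=-90°, α=255°
  cosα=-0.2588 sinα=-0.9659 | (2,7) | tMaxX 2.2796 tMaxY 0.5176 | tΔX 3.8637 tΔY 1.0353
    t=0.5176 [y] (2,6)
    t=1.5529 [y] (2,5)
    t=2.2796 [x] (1,5)
    t=2.5882 [y] (1,4)
    t=3.6235 [y] (1,3)
    t=4.6587 [y] (1,2) — stop
  → r_1 = 4.6587
beam 2: φ=0°, α=345°
  cosα=0.9659 sinα=-0.2588 | (2,7) | tMaxX 0.4245 tMaxY 1.9319 | tΔX 1.0353 tΔY 3.8637
    t=0.4245 [x] (3,7)
    t=1.4597 [x] (4,7)
    t=1.9319 [y] (4,6) — stop
  → r_2 = 1.9319
beam 3: φ=90°, α=75°
  cosα=0.2588 sinα=0.9659 | (2,7) | tMaxX 1.5841 tMaxY 0.5176 | tΔX 3.8637 tΔY 1.0353
    t=0.5176 [y] (2,8) — stop
  → r_3 = 0.5176

ranges = [4.6587, 1.9319, 0.5176]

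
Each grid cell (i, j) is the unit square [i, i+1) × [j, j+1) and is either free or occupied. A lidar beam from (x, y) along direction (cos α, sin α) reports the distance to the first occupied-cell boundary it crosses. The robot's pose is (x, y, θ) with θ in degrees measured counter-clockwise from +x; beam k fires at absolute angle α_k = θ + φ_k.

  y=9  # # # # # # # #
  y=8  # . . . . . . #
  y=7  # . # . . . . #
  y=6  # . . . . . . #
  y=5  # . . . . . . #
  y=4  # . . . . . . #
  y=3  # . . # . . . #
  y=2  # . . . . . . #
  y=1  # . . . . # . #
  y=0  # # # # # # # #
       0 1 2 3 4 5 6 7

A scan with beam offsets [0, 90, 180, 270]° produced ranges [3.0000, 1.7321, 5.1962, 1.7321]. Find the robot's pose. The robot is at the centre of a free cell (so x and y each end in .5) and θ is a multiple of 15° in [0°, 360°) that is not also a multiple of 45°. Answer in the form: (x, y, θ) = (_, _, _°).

Enumerate (i+0.5, j+0.5, θ) over the 45 free cells and 16 admissible headings. For each, cast all 4 beams and compare to the given ranges.
  (6.5, 6.5, 345°): beam 1 = 0.5176 ≠ 3.0000 ✗
  (3.5, 5.5, 330°): beam 1 = 4.0415 ≠ 3.0000 ✗
  (1.5, 5.5, 105°): beam 1 = 1.9319 ≠ 3.0000 ✗
  …
  (5.5, 4.5, 300°): r_1=3.0000, r_2=1.7321, r_3=5.1962, r_4=1.7321 — all match ✓
No second candidate reproduces the full scan.

(x, y, θ) = (5.5, 4.5, 300°)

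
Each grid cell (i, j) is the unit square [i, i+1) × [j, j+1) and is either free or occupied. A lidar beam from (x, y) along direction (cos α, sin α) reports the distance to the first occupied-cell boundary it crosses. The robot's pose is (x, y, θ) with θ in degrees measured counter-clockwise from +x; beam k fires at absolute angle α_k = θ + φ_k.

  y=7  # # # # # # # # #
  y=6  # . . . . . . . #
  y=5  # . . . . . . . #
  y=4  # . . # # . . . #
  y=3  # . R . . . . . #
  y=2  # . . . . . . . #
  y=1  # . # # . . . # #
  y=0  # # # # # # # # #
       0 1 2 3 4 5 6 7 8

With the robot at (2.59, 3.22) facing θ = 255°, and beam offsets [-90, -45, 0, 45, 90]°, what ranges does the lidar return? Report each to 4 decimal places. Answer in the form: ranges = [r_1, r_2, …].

beam 1: φ=-90°, α=165°
  direction (-0.9659, 0.2588); cell (2,3); t to first gridline: x 0.6108, y 3.0137 (then +1.0353 / +3.8637)
    (1,3) via x @ 0.6108
    (0,3) via x @ 1.6461  # hit
  → r_1 = 1.6461
beam 2: φ=-45°, α=210°
  direction (-0.8660, -0.5000); cell (2,3); t to first gridline: x 0.6813, y 0.4400 (then +1.1547 / +2.0000)
    (2,2) via y @ 0.4400
    (1,2) via x @ 0.6813
    (0,2) via x @ 1.8360  # hit
  → r_2 = 1.8360
beam 3: φ=0°, α=255°
  direction (-0.2588, -0.9659); cell (2,3); t to first gridline: x 2.2796, y 0.2278 (then +3.8637 / +1.0353)
    (2,2) via y @ 0.2278
    (2,1) via y @ 1.2630  # hit
  → r_3 = 1.2630
beam 4: φ=45°, α=300°
  direction (0.5000, -0.8660); cell (2,3); t to first gridline: x 0.8200, y 0.2540 (then +2.0000 / +1.1547)
    (2,2) via y @ 0.2540
    (3,2) via x @ 0.8200
    (3,1) via y @ 1.4087  # hit
  → r_4 = 1.4087
beam 5: φ=90°, α=345°
  direction (0.9659, -0.2588); cell (2,3); t to first gridline: x 0.4245, y 0.8500 (then +1.0353 / +3.8637)
    (3,3) via x @ 0.4245
    (3,2) via y @ 0.8500
    (4,2) via x @ 1.4597
    (5,2) via x @ 2.4950
    (6,2) via x @ 3.5303
    (7,2) via x @ 4.5656
    (7,1) via y @ 4.7137  # hit
  → r_5 = 4.7137

ranges = [1.6461, 1.8360, 1.2630, 1.4087, 4.7137]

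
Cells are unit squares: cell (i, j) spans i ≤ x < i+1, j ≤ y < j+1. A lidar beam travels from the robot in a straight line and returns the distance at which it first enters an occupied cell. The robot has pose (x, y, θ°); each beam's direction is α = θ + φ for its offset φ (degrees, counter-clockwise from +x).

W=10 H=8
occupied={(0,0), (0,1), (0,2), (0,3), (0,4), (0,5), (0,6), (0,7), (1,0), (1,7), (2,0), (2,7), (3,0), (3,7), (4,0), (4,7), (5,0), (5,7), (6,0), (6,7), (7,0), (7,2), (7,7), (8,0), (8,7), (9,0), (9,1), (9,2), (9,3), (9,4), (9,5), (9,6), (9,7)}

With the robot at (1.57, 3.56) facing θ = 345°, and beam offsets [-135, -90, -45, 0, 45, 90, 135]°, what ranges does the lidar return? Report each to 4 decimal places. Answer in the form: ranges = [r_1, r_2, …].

ranges = [0.6582, 2.2023, 2.9560, 5.6215, 6.8800, 3.5614, 1.1400]

beam 1: φ=-135°, α=210°
  d=(-0.8660,-0.5000)  start (1,3)  tX=0.6582 tY=1.1200  stride 1/|dx|=1.1547 1/|dy|=2.0000
    cross x-line → (0,3), t=0.6582 (wall)
  → r_1 = 0.6582
beam 2: φ=-90°, α=255°
  d=(-0.2588,-0.9659)  start (1,3)  tX=2.2023 tY=0.5798  stride 1/|dx|=3.8637 1/|dy|=1.0353
    cross y-line → (1,2), t=0.5798
    cross y-line → (1,1), t=1.6150
    cross x-line → (0,1), t=2.2023 (wall)
  → r_2 = 2.2023
beam 3: φ=-45°, α=300°
  d=(0.5000,-0.8660)  start (1,3)  tX=0.8600 tY=0.6466  stride 1/|dx|=2.0000 1/|dy|=1.1547
    cross y-line → (1,2), t=0.6466
    cross x-line → (2,2), t=0.8600
    cross y-line → (2,1), t=1.8013
    cross x-line → (3,1), t=2.8600
    cross y-line → (3,0), t=2.9560 (wall)
  → r_3 = 2.9560
beam 4: φ=0°, α=345°
  d=(0.9659,-0.2588)  start (1,3)  tX=0.4452 tY=2.1637  stride 1/|dx|=1.0353 1/|dy|=3.8637
    cross x-line → (2,3), t=0.4452
    cross x-line → (3,3), t=1.4804
    cross y-line → (3,2), t=2.1637
    cross x-line → (4,2), t=2.5157
    cross x-line → (5,2), t=3.5510
    cross x-line → (6,2), t=4.5863
    cross x-line → (7,2), t=5.6215 (wall)
  → r_4 = 5.6215
beam 5: φ=45°, α=30°
  d=(0.8660,0.5000)  start (1,3)  tX=0.4965 tY=0.8800  stride 1/|dx|=1.1547 1/|dy|=2.0000
    cross x-line → (2,3), t=0.4965
    cross y-line → (2,4), t=0.8800
    cross x-line → (3,4), t=1.6512
    cross x-line → (4,4), t=2.8059
    cross y-line → (4,5), t=2.8800
    cross x-line → (5,5), t=3.9606
    cross y-line → (5,6), t=4.8800
    cross x-line → (6,6), t=5.1153
    cross x-line → (7,6), t=6.2700
    cross y-line → (7,7), t=6.8800 (wall)
  → r_5 = 6.8800
beam 6: φ=90°, α=75°
  d=(0.2588,0.9659)  start (1,3)  tX=1.6614 tY=0.4555  stride 1/|dx|=3.8637 1/|dy|=1.0353
    cross y-line → (1,4), t=0.4555
    cross y-line → (1,5), t=1.4908
    cross x-line → (2,5), t=1.6614
    cross y-line → (2,6), t=2.5261
    cross y-line → (2,7), t=3.5614 (wall)
  → r_6 = 3.5614
beam 7: φ=135°, α=120°
  d=(-0.5000,0.8660)  start (1,3)  tX=1.1400 tY=0.5081  stride 1/|dx|=2.0000 1/|dy|=1.1547
    cross y-line → (1,4), t=0.5081
    cross x-line → (0,4), t=1.1400 (wall)
  → r_7 = 1.1400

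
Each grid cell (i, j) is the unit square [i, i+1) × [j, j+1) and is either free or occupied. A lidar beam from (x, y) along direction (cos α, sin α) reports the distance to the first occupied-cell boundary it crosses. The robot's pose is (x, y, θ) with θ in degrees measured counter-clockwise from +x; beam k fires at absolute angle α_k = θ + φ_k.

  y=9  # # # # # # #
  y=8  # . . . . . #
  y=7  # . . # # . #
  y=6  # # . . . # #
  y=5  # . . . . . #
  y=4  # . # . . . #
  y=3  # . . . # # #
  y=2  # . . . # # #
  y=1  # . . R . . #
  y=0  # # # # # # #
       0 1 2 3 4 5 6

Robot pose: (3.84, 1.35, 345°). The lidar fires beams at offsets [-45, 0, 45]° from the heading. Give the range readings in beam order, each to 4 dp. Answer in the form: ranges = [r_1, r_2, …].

ranges = [0.4041, 1.3523, 1.3000]

beam 1: φ=-45°, α=300°
  dir = (cos 300°, sin 300°) = (0.5000, -0.8660); from cell (3,1)
  next x-line at t=0.3200, next y-line at t=0.4041; Δt_x=2.0000, Δt_y=1.1547
    x: enter (4,1) at t=0.3200
    y: enter (4,0) at t=0.4041 ← occupied
  → r_1 = 0.4041
beam 2: φ=0°, α=345°
  dir = (cos 345°, sin 345°) = (0.9659, -0.2588); from cell (3,1)
  next x-line at t=0.1656, next y-line at t=1.3523; Δt_x=1.0353, Δt_y=3.8637
    x: enter (4,1) at t=0.1656
    x: enter (5,1) at t=1.2009
    y: enter (5,0) at t=1.3523 ← occupied
  → r_2 = 1.3523
beam 3: φ=45°, α=30°
  dir = (cos 30°, sin 30°) = (0.8660, 0.5000); from cell (3,1)
  next x-line at t=0.1848, next y-line at t=1.3000; Δt_x=1.1547, Δt_y=2.0000
    x: enter (4,1) at t=0.1848
    y: enter (4,2) at t=1.3000 ← occupied
  → r_3 = 1.3000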